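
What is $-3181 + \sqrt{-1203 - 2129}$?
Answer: $-3181 + 14 i \sqrt{17} \approx -3181.0 + 57.723 i$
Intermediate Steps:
$-3181 + \sqrt{-1203 - 2129} = -3181 + \sqrt{-3332} = -3181 + 14 i \sqrt{17}$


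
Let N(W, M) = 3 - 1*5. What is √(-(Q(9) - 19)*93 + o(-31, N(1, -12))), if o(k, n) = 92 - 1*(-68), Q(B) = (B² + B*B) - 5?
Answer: I*√12674 ≈ 112.58*I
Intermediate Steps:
N(W, M) = -2 (N(W, M) = 3 - 5 = -2)
Q(B) = -5 + 2*B² (Q(B) = (B² + B²) - 5 = 2*B² - 5 = -5 + 2*B²)
o(k, n) = 160 (o(k, n) = 92 + 68 = 160)
√(-(Q(9) - 19)*93 + o(-31, N(1, -12))) = √(-((-5 + 2*9²) - 19)*93 + 160) = √(-((-5 + 2*81) - 19)*93 + 160) = √(-((-5 + 162) - 19)*93 + 160) = √(-(157 - 19)*93 + 160) = √(-138*93 + 160) = √(-1*12834 + 160) = √(-12834 + 160) = √(-12674) = I*√12674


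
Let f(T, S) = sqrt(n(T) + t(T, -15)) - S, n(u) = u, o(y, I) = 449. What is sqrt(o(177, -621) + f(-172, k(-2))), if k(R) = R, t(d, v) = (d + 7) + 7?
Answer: sqrt(451 + I*sqrt(330)) ≈ 21.241 + 0.4276*I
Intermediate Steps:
t(d, v) = 14 + d (t(d, v) = (7 + d) + 7 = 14 + d)
f(T, S) = sqrt(14 + 2*T) - S (f(T, S) = sqrt(T + (14 + T)) - S = sqrt(14 + 2*T) - S)
sqrt(o(177, -621) + f(-172, k(-2))) = sqrt(449 + (sqrt(14 + 2*(-172)) - 1*(-2))) = sqrt(449 + (sqrt(14 - 344) + 2)) = sqrt(449 + (sqrt(-330) + 2)) = sqrt(449 + (I*sqrt(330) + 2)) = sqrt(449 + (2 + I*sqrt(330))) = sqrt(451 + I*sqrt(330))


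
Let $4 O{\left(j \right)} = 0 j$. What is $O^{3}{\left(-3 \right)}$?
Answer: $0$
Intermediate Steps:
$O{\left(j \right)} = 0$ ($O{\left(j \right)} = \frac{0 j}{4} = \frac{1}{4} \cdot 0 = 0$)
$O^{3}{\left(-3 \right)} = 0^{3} = 0$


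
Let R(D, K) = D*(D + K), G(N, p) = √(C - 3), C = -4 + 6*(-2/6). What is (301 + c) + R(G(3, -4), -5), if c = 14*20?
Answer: 572 - 15*I ≈ 572.0 - 15.0*I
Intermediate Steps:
c = 280
C = -6 (C = -4 + 6*(-2*⅙) = -4 + 6*(-⅓) = -4 - 2 = -6)
G(N, p) = 3*I (G(N, p) = √(-6 - 3) = √(-9) = 3*I)
(301 + c) + R(G(3, -4), -5) = (301 + 280) + (3*I)*(3*I - 5) = 581 + (3*I)*(-5 + 3*I) = 581 + 3*I*(-5 + 3*I)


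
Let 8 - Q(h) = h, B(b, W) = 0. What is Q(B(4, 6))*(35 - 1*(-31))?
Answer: 528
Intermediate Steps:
Q(h) = 8 - h
Q(B(4, 6))*(35 - 1*(-31)) = (8 - 1*0)*(35 - 1*(-31)) = (8 + 0)*(35 + 31) = 8*66 = 528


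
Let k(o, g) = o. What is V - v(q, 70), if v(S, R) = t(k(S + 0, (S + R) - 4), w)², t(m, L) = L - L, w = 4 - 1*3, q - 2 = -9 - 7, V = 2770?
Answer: 2770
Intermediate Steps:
q = -14 (q = 2 + (-9 - 7) = 2 - 16 = -14)
w = 1 (w = 4 - 3 = 1)
t(m, L) = 0
v(S, R) = 0 (v(S, R) = 0² = 0)
V - v(q, 70) = 2770 - 1*0 = 2770 + 0 = 2770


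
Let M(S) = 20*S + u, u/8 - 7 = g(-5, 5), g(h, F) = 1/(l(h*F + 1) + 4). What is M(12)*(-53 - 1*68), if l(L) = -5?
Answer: -34848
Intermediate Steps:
g(h, F) = -1 (g(h, F) = 1/(-5 + 4) = 1/(-1) = -1)
u = 48 (u = 56 + 8*(-1) = 56 - 8 = 48)
M(S) = 48 + 20*S (M(S) = 20*S + 48 = 48 + 20*S)
M(12)*(-53 - 1*68) = (48 + 20*12)*(-53 - 1*68) = (48 + 240)*(-53 - 68) = 288*(-121) = -34848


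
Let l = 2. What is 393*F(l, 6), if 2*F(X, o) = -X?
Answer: -393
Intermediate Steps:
F(X, o) = -X/2 (F(X, o) = (-X)/2 = -X/2)
393*F(l, 6) = 393*(-½*2) = 393*(-1) = -393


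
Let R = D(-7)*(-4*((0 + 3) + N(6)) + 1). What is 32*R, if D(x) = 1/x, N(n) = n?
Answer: 160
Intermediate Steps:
D(x) = 1/x
R = 5 (R = (-4*((0 + 3) + 6) + 1)/(-7) = -(-4*(3 + 6) + 1)/7 = -(-4*9 + 1)/7 = -(-36 + 1)/7 = -1/7*(-35) = 5)
32*R = 32*5 = 160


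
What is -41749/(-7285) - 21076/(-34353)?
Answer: 144340187/22751055 ≈ 6.3443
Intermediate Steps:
-41749/(-7285) - 21076/(-34353) = -41749*(-1/7285) - 21076*(-1/34353) = 41749/7285 + 1916/3123 = 144340187/22751055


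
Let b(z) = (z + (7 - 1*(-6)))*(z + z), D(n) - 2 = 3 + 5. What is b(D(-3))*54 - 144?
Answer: 24696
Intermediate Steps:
D(n) = 10 (D(n) = 2 + (3 + 5) = 2 + 8 = 10)
b(z) = 2*z*(13 + z) (b(z) = (z + (7 + 6))*(2*z) = (z + 13)*(2*z) = (13 + z)*(2*z) = 2*z*(13 + z))
b(D(-3))*54 - 144 = (2*10*(13 + 10))*54 - 144 = (2*10*23)*54 - 144 = 460*54 - 144 = 24840 - 144 = 24696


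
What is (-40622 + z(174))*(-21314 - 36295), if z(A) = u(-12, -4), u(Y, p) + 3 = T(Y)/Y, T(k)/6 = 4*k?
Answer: 2338983009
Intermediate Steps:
T(k) = 24*k (T(k) = 6*(4*k) = 24*k)
u(Y, p) = 21 (u(Y, p) = -3 + (24*Y)/Y = -3 + 24 = 21)
z(A) = 21
(-40622 + z(174))*(-21314 - 36295) = (-40622 + 21)*(-21314 - 36295) = -40601*(-57609) = 2338983009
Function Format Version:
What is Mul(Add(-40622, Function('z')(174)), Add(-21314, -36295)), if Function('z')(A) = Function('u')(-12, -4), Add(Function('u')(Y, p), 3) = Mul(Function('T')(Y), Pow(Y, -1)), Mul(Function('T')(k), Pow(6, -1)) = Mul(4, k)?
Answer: 2338983009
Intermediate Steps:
Function('T')(k) = Mul(24, k) (Function('T')(k) = Mul(6, Mul(4, k)) = Mul(24, k))
Function('u')(Y, p) = 21 (Function('u')(Y, p) = Add(-3, Mul(Mul(24, Y), Pow(Y, -1))) = Add(-3, 24) = 21)
Function('z')(A) = 21
Mul(Add(-40622, Function('z')(174)), Add(-21314, -36295)) = Mul(Add(-40622, 21), Add(-21314, -36295)) = Mul(-40601, -57609) = 2338983009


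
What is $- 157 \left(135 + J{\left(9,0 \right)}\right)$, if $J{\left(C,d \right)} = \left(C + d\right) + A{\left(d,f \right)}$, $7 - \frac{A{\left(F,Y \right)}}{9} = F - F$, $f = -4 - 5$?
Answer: $-32499$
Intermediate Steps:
$f = -9$ ($f = -4 - 5 = -9$)
$A{\left(F,Y \right)} = 63$ ($A{\left(F,Y \right)} = 63 - 9 \left(F - F\right) = 63 - 0 = 63 + 0 = 63$)
$J{\left(C,d \right)} = 63 + C + d$ ($J{\left(C,d \right)} = \left(C + d\right) + 63 = 63 + C + d$)
$- 157 \left(135 + J{\left(9,0 \right)}\right) = - 157 \left(135 + \left(63 + 9 + 0\right)\right) = - 157 \left(135 + 72\right) = \left(-157\right) 207 = -32499$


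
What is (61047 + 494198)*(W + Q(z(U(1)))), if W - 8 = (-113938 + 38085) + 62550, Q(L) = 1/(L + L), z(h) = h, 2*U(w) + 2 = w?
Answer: -7382537520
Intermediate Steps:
U(w) = -1 + w/2
Q(L) = 1/(2*L)
W = -13295 (W = 8 + ((-113938 + 38085) + 62550) = 8 + (-75853 + 62550) = 8 - 13303 = -13295)
(61047 + 494198)*(W + Q(z(U(1)))) = (61047 + 494198)*(-13295 + 1/(2*(-1 + (1/2)*1))) = 555245*(-13295 + 1/(2*(-1 + 1/2))) = 555245*(-13295 + 1/(2*(-1/2))) = 555245*(-13295 + (1/2)*(-2)) = 555245*(-13295 - 1) = 555245*(-13296) = -7382537520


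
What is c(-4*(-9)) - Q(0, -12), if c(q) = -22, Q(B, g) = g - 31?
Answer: 21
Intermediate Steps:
Q(B, g) = -31 + g
c(-4*(-9)) - Q(0, -12) = -22 - (-31 - 12) = -22 - 1*(-43) = -22 + 43 = 21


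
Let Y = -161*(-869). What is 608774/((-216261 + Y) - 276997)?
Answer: -608774/353349 ≈ -1.7229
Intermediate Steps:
Y = 139909
608774/((-216261 + Y) - 276997) = 608774/((-216261 + 139909) - 276997) = 608774/(-76352 - 276997) = 608774/(-353349) = 608774*(-1/353349) = -608774/353349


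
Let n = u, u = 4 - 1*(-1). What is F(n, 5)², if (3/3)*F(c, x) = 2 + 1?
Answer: 9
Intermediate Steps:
u = 5 (u = 4 + 1 = 5)
n = 5
F(c, x) = 3 (F(c, x) = 2 + 1 = 3)
F(n, 5)² = 3² = 9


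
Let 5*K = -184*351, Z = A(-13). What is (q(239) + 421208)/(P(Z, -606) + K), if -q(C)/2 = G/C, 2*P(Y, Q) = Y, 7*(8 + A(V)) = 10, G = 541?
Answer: -3523367050/108076517 ≈ -32.601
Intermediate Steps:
A(V) = -46/7 (A(V) = -8 + (⅐)*10 = -8 + 10/7 = -46/7)
Z = -46/7 ≈ -6.5714
K = -64584/5 (K = (-184*351)/5 = (⅕)*(-64584) = -64584/5 ≈ -12917.)
P(Y, Q) = Y/2
q(C) = -1082/C
(q(239) + 421208)/(P(Z, -606) + K) = (-1082/239 + 421208)/((½)*(-46/7) - 64584/5) = (-1082*1/239 + 421208)/(-23/7 - 64584/5) = (-1082/239 + 421208)/(-452203/35) = (100667630/239)*(-35/452203) = -3523367050/108076517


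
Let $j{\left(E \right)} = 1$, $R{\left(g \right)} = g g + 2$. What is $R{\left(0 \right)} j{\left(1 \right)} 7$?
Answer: $14$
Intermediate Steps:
$R{\left(g \right)} = 2 + g^{2}$ ($R{\left(g \right)} = g^{2} + 2 = 2 + g^{2}$)
$R{\left(0 \right)} j{\left(1 \right)} 7 = \left(2 + 0^{2}\right) 1 \cdot 7 = \left(2 + 0\right) 1 \cdot 7 = 2 \cdot 1 \cdot 7 = 2 \cdot 7 = 14$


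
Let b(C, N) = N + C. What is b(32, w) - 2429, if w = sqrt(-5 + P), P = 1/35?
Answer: -2397 + I*sqrt(6090)/35 ≈ -2397.0 + 2.2297*I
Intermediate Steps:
P = 1/35 ≈ 0.028571
w = I*sqrt(6090)/35 (w = sqrt(-5 + 1/35) = sqrt(-174/35) = I*sqrt(6090)/35 ≈ 2.2297*I)
b(C, N) = C + N
b(32, w) - 2429 = (32 + I*sqrt(6090)/35) - 2429 = -2397 + I*sqrt(6090)/35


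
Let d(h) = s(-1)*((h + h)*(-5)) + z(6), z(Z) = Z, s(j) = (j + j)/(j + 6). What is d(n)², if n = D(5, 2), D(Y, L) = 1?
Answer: 100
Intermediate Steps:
s(j) = 2*j/(6 + j) (s(j) = (2*j)/(6 + j) = 2*j/(6 + j))
n = 1
d(h) = 6 + 4*h (d(h) = (2*(-1)/(6 - 1))*((h + h)*(-5)) + 6 = (2*(-1)/5)*((2*h)*(-5)) + 6 = (2*(-1)*(⅕))*(-10*h) + 6 = -(-4)*h + 6 = 4*h + 6 = 6 + 4*h)
d(n)² = (6 + 4*1)² = (6 + 4)² = 10² = 100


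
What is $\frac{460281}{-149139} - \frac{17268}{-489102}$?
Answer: $- \frac{12363834745}{4052454621} \approx -3.0509$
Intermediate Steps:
$\frac{460281}{-149139} - \frac{17268}{-489102} = 460281 \left(- \frac{1}{149139}\right) - - \frac{2878}{81517} = - \frac{153427}{49713} + \frac{2878}{81517} = - \frac{12363834745}{4052454621}$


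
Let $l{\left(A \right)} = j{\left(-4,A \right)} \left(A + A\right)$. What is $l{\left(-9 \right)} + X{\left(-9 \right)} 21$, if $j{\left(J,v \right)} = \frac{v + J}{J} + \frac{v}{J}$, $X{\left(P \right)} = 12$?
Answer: $153$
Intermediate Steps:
$j{\left(J,v \right)} = \frac{v}{J} + \frac{J + v}{J}$ ($j{\left(J,v \right)} = \frac{J + v}{J} + \frac{v}{J} = \frac{v}{J} + \frac{J + v}{J}$)
$l{\left(A \right)} = 2 A \left(1 - \frac{A}{2}\right)$ ($l{\left(A \right)} = \frac{-4 + 2 A}{-4} \left(A + A\right) = - \frac{-4 + 2 A}{4} \cdot 2 A = \left(1 - \frac{A}{2}\right) 2 A = 2 A \left(1 - \frac{A}{2}\right)$)
$l{\left(-9 \right)} + X{\left(-9 \right)} 21 = - 9 \left(2 - -9\right) + 12 \cdot 21 = - 9 \left(2 + 9\right) + 252 = \left(-9\right) 11 + 252 = -99 + 252 = 153$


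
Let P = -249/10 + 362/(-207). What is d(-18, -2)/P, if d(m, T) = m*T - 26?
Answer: -20700/55163 ≈ -0.37525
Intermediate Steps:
d(m, T) = -26 + T*m (d(m, T) = T*m - 26 = -26 + T*m)
P = -55163/2070 (P = -249*1/10 + 362*(-1/207) = -249/10 - 362/207 = -55163/2070 ≈ -26.649)
d(-18, -2)/P = (-26 - 2*(-18))/(-55163/2070) = (-26 + 36)*(-2070/55163) = 10*(-2070/55163) = -20700/55163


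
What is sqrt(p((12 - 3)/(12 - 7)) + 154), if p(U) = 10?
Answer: 2*sqrt(41) ≈ 12.806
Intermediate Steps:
sqrt(p((12 - 3)/(12 - 7)) + 154) = sqrt(10 + 154) = sqrt(164) = 2*sqrt(41)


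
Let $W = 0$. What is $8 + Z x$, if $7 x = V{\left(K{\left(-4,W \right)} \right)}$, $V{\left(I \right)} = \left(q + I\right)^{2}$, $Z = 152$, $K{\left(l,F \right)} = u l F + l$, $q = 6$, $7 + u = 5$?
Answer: $\frac{664}{7} \approx 94.857$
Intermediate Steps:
$u = -2$ ($u = -7 + 5 = -2$)
$K{\left(l,F \right)} = l - 2 F l$ ($K{\left(l,F \right)} = - 2 l F + l = - 2 F l + l = l - 2 F l$)
$V{\left(I \right)} = \left(6 + I\right)^{2}$
$x = \frac{4}{7}$ ($x = \frac{\left(6 - 4 \left(1 - 0\right)\right)^{2}}{7} = \frac{\left(6 - 4 \left(1 + 0\right)\right)^{2}}{7} = \frac{\left(6 - 4\right)^{2}}{7} = \frac{2^{2}}{7} = \frac{1}{7} \cdot 4 = \frac{4}{7} \approx 0.57143$)
$8 + Z x = 8 + 152 \cdot \frac{4}{7} = 8 + \frac{608}{7} = \frac{664}{7}$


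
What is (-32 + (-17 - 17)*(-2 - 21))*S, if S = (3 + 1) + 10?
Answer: 10500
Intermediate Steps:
S = 14 (S = 4 + 10 = 14)
(-32 + (-17 - 17)*(-2 - 21))*S = (-32 + (-17 - 17)*(-2 - 21))*14 = (-32 - 34*(-23))*14 = (-32 + 782)*14 = 750*14 = 10500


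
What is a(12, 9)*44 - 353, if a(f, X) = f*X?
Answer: 4399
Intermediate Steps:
a(f, X) = X*f
a(12, 9)*44 - 353 = (9*12)*44 - 353 = 108*44 - 353 = 4752 - 353 = 4399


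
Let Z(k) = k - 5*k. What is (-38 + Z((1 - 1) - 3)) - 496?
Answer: -522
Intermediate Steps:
Z(k) = -4*k (Z(k) = k - 5*k = -4*k)
(-38 + Z((1 - 1) - 3)) - 496 = (-38 - 4*((1 - 1) - 3)) - 496 = (-38 - 4*(0 - 3)) - 496 = (-38 - 4*(-3)) - 496 = (-38 + 12) - 496 = -26 - 496 = -522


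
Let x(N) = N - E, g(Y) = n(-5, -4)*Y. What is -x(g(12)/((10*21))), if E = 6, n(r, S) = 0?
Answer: 6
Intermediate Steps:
g(Y) = 0 (g(Y) = 0*Y = 0)
x(N) = -6 + N (x(N) = N - 1*6 = N - 6 = -6 + N)
-x(g(12)/((10*21))) = -(-6 + 0/((10*21))) = -(-6 + 0/210) = -(-6 + 0*(1/210)) = -(-6 + 0) = -1*(-6) = 6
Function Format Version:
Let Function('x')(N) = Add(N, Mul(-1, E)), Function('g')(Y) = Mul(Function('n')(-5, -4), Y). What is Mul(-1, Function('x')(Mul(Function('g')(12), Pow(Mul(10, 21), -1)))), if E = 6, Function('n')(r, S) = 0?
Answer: 6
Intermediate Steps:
Function('g')(Y) = 0 (Function('g')(Y) = Mul(0, Y) = 0)
Function('x')(N) = Add(-6, N) (Function('x')(N) = Add(N, Mul(-1, 6)) = Add(N, -6) = Add(-6, N))
Mul(-1, Function('x')(Mul(Function('g')(12), Pow(Mul(10, 21), -1)))) = Mul(-1, Add(-6, Mul(0, Pow(Mul(10, 21), -1)))) = Mul(-1, Add(-6, Mul(0, Pow(210, -1)))) = Mul(-1, Add(-6, Mul(0, Rational(1, 210)))) = Mul(-1, Add(-6, 0)) = Mul(-1, -6) = 6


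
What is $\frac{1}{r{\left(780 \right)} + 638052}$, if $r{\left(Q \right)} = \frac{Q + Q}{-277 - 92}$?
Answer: $\frac{123}{78479876} \approx 1.5673 \cdot 10^{-6}$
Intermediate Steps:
$r{\left(Q \right)} = - \frac{2 Q}{369}$ ($r{\left(Q \right)} = \frac{2 Q}{-369} = 2 Q \left(- \frac{1}{369}\right) = - \frac{2 Q}{369}$)
$\frac{1}{r{\left(780 \right)} + 638052} = \frac{1}{\left(- \frac{2}{369}\right) 780 + 638052} = \frac{1}{- \frac{520}{123} + 638052} = \frac{1}{\frac{78479876}{123}} = \frac{123}{78479876}$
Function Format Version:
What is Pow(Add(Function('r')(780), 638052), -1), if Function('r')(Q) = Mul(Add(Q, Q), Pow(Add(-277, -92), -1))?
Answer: Rational(123, 78479876) ≈ 1.5673e-6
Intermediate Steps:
Function('r')(Q) = Mul(Rational(-2, 369), Q) (Function('r')(Q) = Mul(Mul(2, Q), Pow(-369, -1)) = Mul(Mul(2, Q), Rational(-1, 369)) = Mul(Rational(-2, 369), Q))
Pow(Add(Function('r')(780), 638052), -1) = Pow(Add(Mul(Rational(-2, 369), 780), 638052), -1) = Pow(Add(Rational(-520, 123), 638052), -1) = Pow(Rational(78479876, 123), -1) = Rational(123, 78479876)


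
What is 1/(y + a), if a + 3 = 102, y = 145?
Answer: 1/244 ≈ 0.0040984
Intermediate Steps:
a = 99 (a = -3 + 102 = 99)
1/(y + a) = 1/(145 + 99) = 1/244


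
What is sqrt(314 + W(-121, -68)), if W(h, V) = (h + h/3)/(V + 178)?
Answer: 4*sqrt(4395)/15 ≈ 17.679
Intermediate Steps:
W(h, V) = 4*h/(3*(178 + V)) (W(h, V) = (h + h*(1/3))/(178 + V) = (h + h/3)/(178 + V) = (4*h/3)/(178 + V) = 4*h/(3*(178 + V)))
sqrt(314 + W(-121, -68)) = sqrt(314 + (4/3)*(-121)/(178 - 68)) = sqrt(314 + (4/3)*(-121)/110) = sqrt(314 + (4/3)*(-121)*(1/110)) = sqrt(314 - 22/15) = sqrt(4688/15) = 4*sqrt(4395)/15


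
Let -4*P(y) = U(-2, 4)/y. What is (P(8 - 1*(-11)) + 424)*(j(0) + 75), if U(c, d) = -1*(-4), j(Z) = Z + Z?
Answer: 604125/19 ≈ 31796.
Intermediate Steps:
j(Z) = 2*Z
U(c, d) = 4
P(y) = -1/y
(P(8 - 1*(-11)) + 424)*(j(0) + 75) = (-1/(8 - 1*(-11)) + 424)*(2*0 + 75) = (-1/(8 + 11) + 424)*(0 + 75) = (-1/19 + 424)*75 = (8055/19)*75 = 604125/19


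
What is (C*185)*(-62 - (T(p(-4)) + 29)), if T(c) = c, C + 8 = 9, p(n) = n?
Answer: -16095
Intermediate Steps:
C = 1 (C = -8 + 9 = 1)
(C*185)*(-62 - (T(p(-4)) + 29)) = (1*185)*(-62 - (-4 + 29)) = 185*(-62 - 1*25) = 185*(-62 - 25) = 185*(-87) = -16095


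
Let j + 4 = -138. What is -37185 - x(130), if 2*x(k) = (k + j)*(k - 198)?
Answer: -37593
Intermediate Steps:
j = -142 (j = -4 - 138 = -142)
x(k) = (-198 + k)*(-142 + k)/2 (x(k) = ((k - 142)*(k - 198))/2 = ((-142 + k)*(-198 + k))/2 = ((-198 + k)*(-142 + k))/2 = (-198 + k)*(-142 + k)/2)
-37185 - x(130) = -37185 - (14058 + (½)*130² - 170*130) = -37185 - (14058 + (½)*16900 - 22100) = -37185 - (14058 + 8450 - 22100) = -37185 - 1*408 = -37185 - 408 = -37593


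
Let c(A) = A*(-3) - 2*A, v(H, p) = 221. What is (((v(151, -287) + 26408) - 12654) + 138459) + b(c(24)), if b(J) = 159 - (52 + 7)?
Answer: 152534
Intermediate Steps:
c(A) = -5*A (c(A) = -3*A - 2*A = -5*A)
b(J) = 100 (b(J) = 159 - 1*59 = 159 - 59 = 100)
(((v(151, -287) + 26408) - 12654) + 138459) + b(c(24)) = (((221 + 26408) - 12654) + 138459) + 100 = ((26629 - 12654) + 138459) + 100 = (13975 + 138459) + 100 = 152434 + 100 = 152534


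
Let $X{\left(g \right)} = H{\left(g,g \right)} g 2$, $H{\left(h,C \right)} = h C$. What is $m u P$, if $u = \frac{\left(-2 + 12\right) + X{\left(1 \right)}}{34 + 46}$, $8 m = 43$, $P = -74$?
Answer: $- \frac{4773}{80} \approx -59.662$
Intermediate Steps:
$m = \frac{43}{8}$ ($m = \frac{1}{8} \cdot 43 = \frac{43}{8} \approx 5.375$)
$H{\left(h,C \right)} = C h$
$X{\left(g \right)} = 2 g^{3}$ ($X{\left(g \right)} = g g g 2 = g^{2} g 2 = g^{3} \cdot 2 = 2 g^{3}$)
$u = \frac{3}{20}$ ($u = \frac{\left(-2 + 12\right) + 2 \cdot 1^{3}}{34 + 46} = \frac{10 + 2 \cdot 1}{80} = \left(10 + 2\right) \frac{1}{80} = 12 \cdot \frac{1}{80} = \frac{3}{20} \approx 0.15$)
$m u P = \frac{43}{8} \cdot \frac{3}{20} \left(-74\right) = \frac{129}{160} \left(-74\right) = - \frac{4773}{80}$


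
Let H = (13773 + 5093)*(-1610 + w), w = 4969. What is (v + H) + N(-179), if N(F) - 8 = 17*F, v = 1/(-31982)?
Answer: 2026630866537/31982 ≈ 6.3368e+7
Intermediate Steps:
v = -1/31982 ≈ -3.1268e-5
N(F) = 8 + 17*F
H = 63370894 (H = (13773 + 5093)*(-1610 + 4969) = 18866*3359 = 63370894)
(v + H) + N(-179) = (-1/31982 + 63370894) + (8 + 17*(-179)) = 2026727931907/31982 + (8 - 3043) = 2026727931907/31982 - 3035 = 2026630866537/31982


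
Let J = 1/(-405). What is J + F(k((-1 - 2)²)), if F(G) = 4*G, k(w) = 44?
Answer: 71279/405 ≈ 176.00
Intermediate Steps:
J = -1/405 ≈ -0.0024691
J + F(k((-1 - 2)²)) = -1/405 + 4*44 = -1/405 + 176 = 71279/405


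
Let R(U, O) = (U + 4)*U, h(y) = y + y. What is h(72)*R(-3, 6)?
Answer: -432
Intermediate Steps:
h(y) = 2*y
R(U, O) = U*(4 + U) (R(U, O) = (4 + U)*U = U*(4 + U))
h(72)*R(-3, 6) = (2*72)*(-3*(4 - 3)) = 144*(-3*1) = 144*(-3) = -432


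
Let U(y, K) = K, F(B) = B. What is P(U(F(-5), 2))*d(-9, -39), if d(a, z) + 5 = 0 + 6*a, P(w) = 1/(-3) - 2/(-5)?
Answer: -59/15 ≈ -3.9333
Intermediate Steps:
P(w) = 1/15 (P(w) = 1*(-1/3) - 2*(-1/5) = -1/3 + 2/5 = 1/15)
d(a, z) = -5 + 6*a (d(a, z) = -5 + (0 + 6*a) = -5 + 6*a)
P(U(F(-5), 2))*d(-9, -39) = (-5 + 6*(-9))/15 = (-5 - 54)/15 = (1/15)*(-59) = -59/15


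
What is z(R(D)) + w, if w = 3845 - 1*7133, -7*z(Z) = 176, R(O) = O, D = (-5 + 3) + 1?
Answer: -23192/7 ≈ -3313.1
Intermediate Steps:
D = -1 (D = -2 + 1 = -1)
z(Z) = -176/7 (z(Z) = -⅐*176 = -176/7)
w = -3288 (w = 3845 - 7133 = -3288)
z(R(D)) + w = -176/7 - 3288 = -23192/7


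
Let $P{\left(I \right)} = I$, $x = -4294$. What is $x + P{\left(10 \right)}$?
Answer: $-4284$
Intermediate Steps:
$x + P{\left(10 \right)} = -4294 + 10 = -4284$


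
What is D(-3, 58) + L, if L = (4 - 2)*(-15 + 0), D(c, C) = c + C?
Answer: 25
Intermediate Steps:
D(c, C) = C + c
L = -30 (L = 2*(-15) = -30)
D(-3, 58) + L = (58 - 3) - 30 = 55 - 30 = 25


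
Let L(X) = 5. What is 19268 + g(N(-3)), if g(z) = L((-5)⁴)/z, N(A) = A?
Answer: 57799/3 ≈ 19266.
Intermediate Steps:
g(z) = 5/z
19268 + g(N(-3)) = 19268 + 5/(-3) = 19268 + 5*(-⅓) = 19268 - 5/3 = 57799/3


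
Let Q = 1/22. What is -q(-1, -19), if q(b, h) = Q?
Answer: -1/22 ≈ -0.045455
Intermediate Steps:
Q = 1/22 ≈ 0.045455
q(b, h) = 1/22
-q(-1, -19) = -1*1/22 = -1/22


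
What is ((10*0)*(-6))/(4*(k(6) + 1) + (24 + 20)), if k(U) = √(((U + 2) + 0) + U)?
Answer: 0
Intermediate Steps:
k(U) = √(2 + 2*U) (k(U) = √(((2 + U) + 0) + U) = √((2 + U) + U) = √(2 + 2*U))
((10*0)*(-6))/(4*(k(6) + 1) + (24 + 20)) = ((10*0)*(-6))/(4*(√(2 + 2*6) + 1) + (24 + 20)) = (0*(-6))/(4*(√(2 + 12) + 1) + 44) = 0/(4*(√14 + 1) + 44) = 0/(4*(1 + √14) + 44) = 0/((4 + 4*√14) + 44) = 0/(48 + 4*√14) = 0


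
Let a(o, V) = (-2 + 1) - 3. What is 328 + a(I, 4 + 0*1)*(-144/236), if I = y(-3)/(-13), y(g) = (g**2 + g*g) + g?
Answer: 19496/59 ≈ 330.44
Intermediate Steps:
y(g) = g + 2*g**2 (y(g) = (g**2 + g**2) + g = 2*g**2 + g = g + 2*g**2)
I = -15/13 (I = -3*(1 + 2*(-3))/(-13) = -3*(1 - 6)*(-1/13) = -3*(-5)*(-1/13) = 15*(-1/13) = -15/13 ≈ -1.1538)
a(o, V) = -4 (a(o, V) = -1 - 3 = -4)
328 + a(I, 4 + 0*1)*(-144/236) = 328 - (-576)/236 = 328 - 4*(-36/59) = 328 + 144/59 = 19496/59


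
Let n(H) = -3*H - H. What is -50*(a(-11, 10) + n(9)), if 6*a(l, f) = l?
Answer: 5675/3 ≈ 1891.7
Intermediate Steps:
a(l, f) = l/6
n(H) = -4*H
-50*(a(-11, 10) + n(9)) = -50*((⅙)*(-11) - 4*9) = -50*(-11/6 - 36) = -50*(-227/6) = 5675/3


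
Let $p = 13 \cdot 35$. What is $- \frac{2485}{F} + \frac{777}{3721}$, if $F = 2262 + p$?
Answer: $- \frac{7135576}{10109957} \approx -0.7058$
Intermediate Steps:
$p = 455$
$F = 2717$ ($F = 2262 + 455 = 2717$)
$- \frac{2485}{F} + \frac{777}{3721} = - \frac{2485}{2717} + \frac{777}{3721} = - \frac{7135576}{10109957}$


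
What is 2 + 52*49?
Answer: 2550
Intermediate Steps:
2 + 52*49 = 2 + 2548 = 2550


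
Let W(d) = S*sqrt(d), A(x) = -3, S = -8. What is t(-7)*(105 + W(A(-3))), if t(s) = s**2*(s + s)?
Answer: -72030 + 5488*I*sqrt(3) ≈ -72030.0 + 9505.5*I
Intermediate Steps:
t(s) = 2*s**3 (t(s) = s**2*(2*s) = 2*s**3)
W(d) = -8*sqrt(d)
t(-7)*(105 + W(A(-3))) = (2*(-7)**3)*(105 - 8*I*sqrt(3)) = (2*(-343))*(105 - 8*I*sqrt(3)) = -686*(105 - 8*I*sqrt(3)) = -72030 + 5488*I*sqrt(3)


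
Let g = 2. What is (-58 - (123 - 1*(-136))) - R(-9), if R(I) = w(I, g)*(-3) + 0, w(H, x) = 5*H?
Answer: -452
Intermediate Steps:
R(I) = -15*I (R(I) = (5*I)*(-3) + 0 = -15*I + 0 = -15*I)
(-58 - (123 - 1*(-136))) - R(-9) = (-58 - (123 - 1*(-136))) - (-15)*(-9) = (-58 - (123 + 136)) - 1*135 = (-58 - 1*259) - 135 = (-58 - 259) - 135 = -317 - 135 = -452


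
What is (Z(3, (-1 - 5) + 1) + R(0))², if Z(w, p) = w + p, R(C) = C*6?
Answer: 4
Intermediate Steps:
R(C) = 6*C
Z(w, p) = p + w
(Z(3, (-1 - 5) + 1) + R(0))² = ((((-1 - 5) + 1) + 3) + 6*0)² = (((-6 + 1) + 3) + 0)² = ((-5 + 3) + 0)² = (-2 + 0)² = (-2)² = 4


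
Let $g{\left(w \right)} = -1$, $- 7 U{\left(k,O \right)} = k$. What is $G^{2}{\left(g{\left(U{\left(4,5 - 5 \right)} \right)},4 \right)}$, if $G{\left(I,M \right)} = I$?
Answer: $1$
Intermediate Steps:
$U{\left(k,O \right)} = - \frac{k}{7}$
$G^{2}{\left(g{\left(U{\left(4,5 - 5 \right)} \right)},4 \right)} = \left(-1\right)^{2} = 1$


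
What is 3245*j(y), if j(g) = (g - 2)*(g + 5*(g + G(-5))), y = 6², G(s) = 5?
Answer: 26589530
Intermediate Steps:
y = 36
j(g) = (-2 + g)*(25 + 6*g) (j(g) = (g - 2)*(g + 5*(g + 5)) = (-2 + g)*(g + 5*(5 + g)) = (-2 + g)*(g + (25 + 5*g)) = (-2 + g)*(25 + 6*g))
3245*j(y) = 3245*(-50 + 6*36² + 13*36) = 3245*(-50 + 6*1296 + 468) = 3245*(-50 + 7776 + 468) = 3245*8194 = 26589530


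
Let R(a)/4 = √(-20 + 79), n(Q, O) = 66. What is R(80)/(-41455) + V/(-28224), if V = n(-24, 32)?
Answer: -11/4704 - 4*√59/41455 ≈ -0.0030796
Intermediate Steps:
R(a) = 4*√59 (R(a) = 4*√(-20 + 79) = 4*√59)
V = 66
R(80)/(-41455) + V/(-28224) = (4*√59)/(-41455) + 66/(-28224) = (4*√59)*(-1/41455) + 66*(-1/28224) = -4*√59/41455 - 11/4704 = -11/4704 - 4*√59/41455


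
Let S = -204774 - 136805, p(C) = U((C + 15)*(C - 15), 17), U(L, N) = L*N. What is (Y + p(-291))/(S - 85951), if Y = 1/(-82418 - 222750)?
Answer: -87629113267/26093695008 ≈ -3.3582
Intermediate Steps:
p(C) = 17*(-15 + C)*(15 + C) (p(C) = ((C + 15)*(C - 15))*17 = ((15 + C)*(-15 + C))*17 = ((-15 + C)*(15 + C))*17 = 17*(-15 + C)*(15 + C))
Y = -1/305168 (Y = 1/(-305168) = -1/305168 ≈ -3.2769e-6)
S = -341579
(Y + p(-291))/(S - 85951) = (-1/305168 + (-3825 + 17*(-291)²))/(-341579 - 85951) = (-1/305168 + (-3825 + 17*84681))/(-427530) = (-1/305168 + (-3825 + 1439577))*(-1/427530) = (-1/305168 + 1435752)*(-1/427530) = (438145566335/305168)*(-1/427530) = -87629113267/26093695008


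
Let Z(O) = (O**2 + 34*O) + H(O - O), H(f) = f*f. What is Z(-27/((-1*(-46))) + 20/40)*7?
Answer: -10920/529 ≈ -20.643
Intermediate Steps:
H(f) = f**2
Z(O) = O**2 + 34*O (Z(O) = (O**2 + 34*O) + (O - O)**2 = (O**2 + 34*O) + 0**2 = (O**2 + 34*O) + 0 = O**2 + 34*O)
Z(-27/((-1*(-46))) + 20/40)*7 = ((-27/((-1*(-46))) + 20/40)*(34 + (-27/((-1*(-46))) + 20/40)))*7 = ((-27/46 + 20*(1/40))*(34 + (-27/46 + 20*(1/40))))*7 = ((-27*1/46 + 1/2)*(34 + (-27*1/46 + 1/2)))*7 = ((-27/46 + 1/2)*(34 + (-27/46 + 1/2)))*7 = -2*(34 - 2/23)/23*7 = -2/23*780/23*7 = -1560/529*7 = -10920/529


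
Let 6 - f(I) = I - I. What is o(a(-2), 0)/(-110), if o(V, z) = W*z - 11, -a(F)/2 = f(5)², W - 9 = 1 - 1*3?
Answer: ⅒ ≈ 0.10000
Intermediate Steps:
W = 7 (W = 9 + (1 - 1*3) = 9 + (1 - 3) = 9 - 2 = 7)
f(I) = 6 (f(I) = 6 - (I - I) = 6 - 1*0 = 6 + 0 = 6)
a(F) = -72 (a(F) = -2*6² = -2*36 = -72)
o(V, z) = -11 + 7*z (o(V, z) = 7*z - 11 = -11 + 7*z)
o(a(-2), 0)/(-110) = (-11 + 7*0)/(-110) = -(-11 + 0)/110 = -1/110*(-11) = ⅒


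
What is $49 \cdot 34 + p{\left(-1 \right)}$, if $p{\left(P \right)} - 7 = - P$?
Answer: $1674$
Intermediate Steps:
$p{\left(P \right)} = 7 - P$
$49 \cdot 34 + p{\left(-1 \right)} = 49 \cdot 34 + \left(7 - -1\right) = 1666 + \left(7 + 1\right) = 1666 + 8 = 1674$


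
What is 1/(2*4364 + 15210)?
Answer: 1/23938 ≈ 4.1775e-5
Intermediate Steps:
1/(2*4364 + 15210) = 1/(8728 + 15210) = 1/23938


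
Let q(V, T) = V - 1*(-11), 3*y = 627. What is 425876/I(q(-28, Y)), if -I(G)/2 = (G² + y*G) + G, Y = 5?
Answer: 212938/3281 ≈ 64.900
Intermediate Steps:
y = 209 (y = (⅓)*627 = 209)
q(V, T) = 11 + V (q(V, T) = V + 11 = 11 + V)
I(G) = -420*G - 2*G² (I(G) = -2*((G² + 209*G) + G) = -2*(G² + 210*G) = -420*G - 2*G²)
425876/I(q(-28, Y)) = 425876/((-2*(11 - 28)*(210 + (11 - 28)))) = 425876/((-2*(-17)*(210 - 17))) = 425876/((-2*(-17)*193)) = 425876/6562 = 425876*(1/6562) = 212938/3281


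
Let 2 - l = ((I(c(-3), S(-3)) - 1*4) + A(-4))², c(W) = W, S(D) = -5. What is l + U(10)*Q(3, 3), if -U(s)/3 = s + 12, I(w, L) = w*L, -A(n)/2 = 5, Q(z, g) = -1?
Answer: 67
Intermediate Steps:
A(n) = -10 (A(n) = -2*5 = -10)
I(w, L) = L*w
U(s) = -36 - 3*s (U(s) = -3*(s + 12) = -3*(12 + s) = -36 - 3*s)
l = 1 (l = 2 - ((-5*(-3) - 1*4) - 10)² = 2 - ((15 - 4) - 10)² = 2 - (11 - 10)² = 2 - 1*1² = 2 - 1*1 = 2 - 1 = 1)
l + U(10)*Q(3, 3) = 1 + (-36 - 3*10)*(-1) = 1 + (-36 - 30)*(-1) = 1 - 66*(-1) = 1 + 66 = 67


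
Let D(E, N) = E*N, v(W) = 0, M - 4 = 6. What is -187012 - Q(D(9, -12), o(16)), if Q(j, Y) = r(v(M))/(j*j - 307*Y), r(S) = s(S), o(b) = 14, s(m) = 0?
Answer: -187012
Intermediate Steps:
M = 10 (M = 4 + 6 = 10)
r(S) = 0
Q(j, Y) = 0 (Q(j, Y) = 0/(j*j - 307*Y) = 0/(j² - 307*Y) = 0)
-187012 - Q(D(9, -12), o(16)) = -187012 - 1*0 = -187012 + 0 = -187012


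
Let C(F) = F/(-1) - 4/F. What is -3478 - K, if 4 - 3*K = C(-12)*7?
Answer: -31055/9 ≈ -3450.6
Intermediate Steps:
C(F) = -F - 4/F (C(F) = F*(-1) - 4/F = -F - 4/F)
K = -247/9 (K = 4/3 - (-1*(-12) - 4/(-12))*7/3 = 4/3 - (12 - 4*(-1/12))*7/3 = 4/3 - (12 + ⅓)*7/3 = 4/3 - 37*7/9 = 4/3 - ⅓*259/3 = 4/3 - 259/9 = -247/9 ≈ -27.444)
-3478 - K = -3478 - 1*(-247/9) = -3478 + 247/9 = -31055/9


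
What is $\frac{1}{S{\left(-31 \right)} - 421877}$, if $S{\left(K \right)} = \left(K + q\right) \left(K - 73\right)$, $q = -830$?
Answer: $- \frac{1}{332333} \approx -3.009 \cdot 10^{-6}$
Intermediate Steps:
$S{\left(K \right)} = \left(-830 + K\right) \left(-73 + K\right)$ ($S{\left(K \right)} = \left(K - 830\right) \left(K - 73\right) = \left(-830 + K\right) \left(-73 + K\right)$)
$\frac{1}{S{\left(-31 \right)} - 421877} = \frac{1}{\left(60590 + \left(-31\right)^{2} - -27993\right) - 421877} = \frac{1}{\left(60590 + 961 + 27993\right) - 421877} = \frac{1}{89544 - 421877} = \frac{1}{-332333} = - \frac{1}{332333}$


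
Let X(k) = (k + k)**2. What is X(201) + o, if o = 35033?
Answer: 196637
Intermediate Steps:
X(k) = 4*k**2 (X(k) = (2*k)**2 = 4*k**2)
X(201) + o = 4*201**2 + 35033 = 4*40401 + 35033 = 161604 + 35033 = 196637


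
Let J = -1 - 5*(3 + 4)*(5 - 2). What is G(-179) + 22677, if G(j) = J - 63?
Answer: 22508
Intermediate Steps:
J = -106 (J = -1 - 35*3 = -1 - 5*21 = -1 - 105 = -106)
G(j) = -169 (G(j) = -106 - 63 = -169)
G(-179) + 22677 = -169 + 22677 = 22508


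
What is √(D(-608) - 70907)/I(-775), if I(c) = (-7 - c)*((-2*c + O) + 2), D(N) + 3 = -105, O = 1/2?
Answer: I*√71015/1192320 ≈ 0.0002235*I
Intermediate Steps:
O = ½ (O = 1*(½) = ½ ≈ 0.50000)
D(N) = -108 (D(N) = -3 - 105 = -108)
I(c) = (-7 - c)*(5/2 - 2*c) (I(c) = (-7 - c)*((-2*c + ½) + 2) = (-7 - c)*((½ - 2*c) + 2) = (-7 - c)*(5/2 - 2*c))
√(D(-608) - 70907)/I(-775) = √(-108 - 70907)/(-35/2 + 2*(-775)² + (23/2)*(-775)) = √(-71015)/(-35/2 + 2*600625 - 17825/2) = (I*√71015)/(-35/2 + 1201250 - 17825/2) = (I*√71015)/1192320 = (I*√71015)*(1/1192320) = I*√71015/1192320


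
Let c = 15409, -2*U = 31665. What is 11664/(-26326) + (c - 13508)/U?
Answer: -234716006/416806395 ≈ -0.56313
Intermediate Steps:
U = -31665/2 (U = -1/2*31665 = -31665/2 ≈ -15833.)
11664/(-26326) + (c - 13508)/U = 11664/(-26326) + (15409 - 13508)/(-31665/2) = 11664*(-1/26326) + 1901*(-2/31665) = -5832/13163 - 3802/31665 = -234716006/416806395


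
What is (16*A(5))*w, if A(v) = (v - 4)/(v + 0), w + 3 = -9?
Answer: -192/5 ≈ -38.400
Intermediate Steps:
w = -12 (w = -3 - 9 = -12)
A(v) = (-4 + v)/v
(16*A(5))*w = (16*((-4 + 5)/5))*(-12) = (16*((⅕)*1))*(-12) = (16*(⅕))*(-12) = (16/5)*(-12) = -192/5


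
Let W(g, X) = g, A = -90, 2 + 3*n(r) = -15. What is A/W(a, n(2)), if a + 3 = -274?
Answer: 90/277 ≈ 0.32491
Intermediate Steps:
a = -277 (a = -3 - 274 = -277)
n(r) = -17/3 (n(r) = -⅔ + (⅓)*(-15) = -⅔ - 5 = -17/3)
A/W(a, n(2)) = -90/(-277) = -90*(-1/277) = 90/277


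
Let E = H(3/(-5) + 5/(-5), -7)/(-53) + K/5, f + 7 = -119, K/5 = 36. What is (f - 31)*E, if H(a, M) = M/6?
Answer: -1798435/318 ≈ -5655.5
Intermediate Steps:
K = 180 (K = 5*36 = 180)
f = -126 (f = -7 - 119 = -126)
H(a, M) = M/6 (H(a, M) = M*(1/6) = M/6)
E = 11455/318 (E = ((1/6)*(-7))/(-53) + 180/5 = -7/6*(-1/53) + 180*(1/5) = 7/318 + 36 = 11455/318 ≈ 36.022)
(f - 31)*E = (-126 - 31)*(11455/318) = -157*11455/318 = -1798435/318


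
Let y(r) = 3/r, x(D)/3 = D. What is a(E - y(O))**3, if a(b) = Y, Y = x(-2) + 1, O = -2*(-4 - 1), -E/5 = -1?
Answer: -125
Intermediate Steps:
E = 5 (E = -5*(-1) = 5)
x(D) = 3*D
O = 10 (O = -2*(-5) = 10)
Y = -5 (Y = 3*(-2) + 1 = -6 + 1 = -5)
a(b) = -5
a(E - y(O))**3 = (-5)**3 = -125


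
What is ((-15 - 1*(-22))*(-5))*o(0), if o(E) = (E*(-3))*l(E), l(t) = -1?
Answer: 0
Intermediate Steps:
o(E) = 3*E (o(E) = (E*(-3))*(-1) = -3*E*(-1) = 3*E)
((-15 - 1*(-22))*(-5))*o(0) = ((-15 - 1*(-22))*(-5))*(3*0) = ((-15 + 22)*(-5))*0 = (7*(-5))*0 = -35*0 = 0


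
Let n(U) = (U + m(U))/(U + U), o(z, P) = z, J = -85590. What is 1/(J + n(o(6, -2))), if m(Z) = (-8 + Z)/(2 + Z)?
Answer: -48/4108297 ≈ -1.1684e-5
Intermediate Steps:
m(Z) = (-8 + Z)/(2 + Z)
n(U) = (U + (-8 + U)/(2 + U))/(2*U) (n(U) = (U + (-8 + U)/(2 + U))/(U + U) = (U + (-8 + U)/(2 + U))/((2*U)) = (U + (-8 + U)/(2 + U))*(1/(2*U)) = (U + (-8 + U)/(2 + U))/(2*U))
1/(J + n(o(6, -2))) = 1/(-85590 + (½)*(-8 + 6 + 6*(2 + 6))/(6*(2 + 6))) = 1/(-85590 + (½)*(⅙)*(-8 + 6 + 6*8)/8) = 1/(-85590 + (½)*(⅙)*(⅛)*(-8 + 6 + 48)) = 1/(-85590 + (½)*(⅙)*(⅛)*46) = 1/(-85590 + 23/48) = 1/(-4108297/48) = -48/4108297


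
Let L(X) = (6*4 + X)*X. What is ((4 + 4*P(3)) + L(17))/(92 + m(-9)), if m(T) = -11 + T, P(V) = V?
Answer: 713/72 ≈ 9.9028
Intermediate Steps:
L(X) = X*(24 + X) (L(X) = (24 + X)*X = X*(24 + X))
((4 + 4*P(3)) + L(17))/(92 + m(-9)) = ((4 + 4*3) + 17*(24 + 17))/(92 + (-11 - 9)) = ((4 + 12) + 17*41)/(92 - 20) = (16 + 697)/72 = 713*(1/72) = 713/72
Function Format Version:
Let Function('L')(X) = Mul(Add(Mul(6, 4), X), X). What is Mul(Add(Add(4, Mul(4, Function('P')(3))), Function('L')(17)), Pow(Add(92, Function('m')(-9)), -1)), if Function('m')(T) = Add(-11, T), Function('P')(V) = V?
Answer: Rational(713, 72) ≈ 9.9028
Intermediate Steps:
Function('L')(X) = Mul(X, Add(24, X)) (Function('L')(X) = Mul(Add(24, X), X) = Mul(X, Add(24, X)))
Mul(Add(Add(4, Mul(4, Function('P')(3))), Function('L')(17)), Pow(Add(92, Function('m')(-9)), -1)) = Mul(Add(Add(4, Mul(4, 3)), Mul(17, Add(24, 17))), Pow(Add(92, Add(-11, -9)), -1)) = Mul(Add(Add(4, 12), Mul(17, 41)), Pow(Add(92, -20), -1)) = Mul(Add(16, 697), Pow(72, -1)) = Mul(713, Rational(1, 72)) = Rational(713, 72)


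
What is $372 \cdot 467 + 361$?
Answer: $174085$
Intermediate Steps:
$372 \cdot 467 + 361 = 173724 + 361 = 174085$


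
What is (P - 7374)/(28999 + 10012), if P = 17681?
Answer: 10307/39011 ≈ 0.26421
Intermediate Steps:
(P - 7374)/(28999 + 10012) = (17681 - 7374)/(28999 + 10012) = 10307/39011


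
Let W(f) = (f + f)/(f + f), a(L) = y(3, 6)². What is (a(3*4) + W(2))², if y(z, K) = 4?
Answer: 289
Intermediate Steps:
a(L) = 16 (a(L) = 4² = 16)
W(f) = 1 (W(f) = (2*f)/((2*f)) = (2*f)*(1/(2*f)) = 1)
(a(3*4) + W(2))² = (16 + 1)² = 17² = 289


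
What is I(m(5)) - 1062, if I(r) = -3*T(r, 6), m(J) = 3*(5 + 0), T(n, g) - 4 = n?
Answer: -1119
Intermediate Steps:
T(n, g) = 4 + n
m(J) = 15 (m(J) = 3*5 = 15)
I(r) = -12 - 3*r (I(r) = -3*(4 + r) = -12 - 3*r)
I(m(5)) - 1062 = (-12 - 3*15) - 1062 = (-12 - 45) - 1062 = -57 - 1062 = -1119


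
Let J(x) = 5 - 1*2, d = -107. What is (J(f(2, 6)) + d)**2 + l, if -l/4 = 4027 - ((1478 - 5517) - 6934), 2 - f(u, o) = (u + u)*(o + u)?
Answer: -49184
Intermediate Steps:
f(u, o) = 2 - 2*u*(o + u) (f(u, o) = 2 - (u + u)*(o + u) = 2 - 2*u*(o + u))
J(x) = 3 (J(x) = 5 - 2 = 3)
l = -60000 (l = -4*(4027 - ((1478 - 5517) - 6934)) = -4*(4027 - (-4039 - 6934)) = -4*(4027 - 1*(-10973)) = -4*(4027 + 10973) = -4*15000 = -60000)
(J(f(2, 6)) + d)**2 + l = (3 - 107)**2 - 60000 = (-104)**2 - 60000 = 10816 - 60000 = -49184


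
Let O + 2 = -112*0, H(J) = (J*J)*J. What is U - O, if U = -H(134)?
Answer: -2406102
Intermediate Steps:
H(J) = J**3 (H(J) = J**2*J = J**3)
O = -2 (O = -2 - 112*0 = -2 + 0 = -2)
U = -2406104 (U = -1*134**3 = -1*2406104 = -2406104)
U - O = -2406104 - 1*(-2) = -2406104 + 2 = -2406102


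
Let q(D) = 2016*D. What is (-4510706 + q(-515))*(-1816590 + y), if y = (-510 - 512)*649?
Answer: 13760653619128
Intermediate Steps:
y = -663278 (y = -1022*649 = -663278)
(-4510706 + q(-515))*(-1816590 + y) = (-4510706 + 2016*(-515))*(-1816590 - 663278) = (-4510706 - 1038240)*(-2479868) = -5548946*(-2479868) = 13760653619128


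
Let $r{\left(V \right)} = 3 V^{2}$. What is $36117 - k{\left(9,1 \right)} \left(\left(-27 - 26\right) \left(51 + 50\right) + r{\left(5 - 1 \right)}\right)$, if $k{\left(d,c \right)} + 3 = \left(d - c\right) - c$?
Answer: $57337$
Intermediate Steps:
$k{\left(d,c \right)} = -3 + d - 2 c$ ($k{\left(d,c \right)} = -3 - \left(- d + 2 c\right) = -3 + d - 2 c$)
$36117 - k{\left(9,1 \right)} \left(\left(-27 - 26\right) \left(51 + 50\right) + r{\left(5 - 1 \right)}\right) = 36117 - \left(-3 + 9 - 2\right) \left(\left(-27 - 26\right) \left(51 + 50\right) + 3 \left(5 - 1\right)^{2}\right) = 36117 - \left(-3 + 9 - 2\right) \left(\left(-53\right) 101 + 3 \cdot 4^{2}\right) = 36117 - 4 \left(-5353 + 3 \cdot 16\right) = 36117 - 4 \left(-5353 + 48\right) = 36117 - 4 \left(-5305\right) = 36117 - -21220 = 36117 + 21220 = 57337$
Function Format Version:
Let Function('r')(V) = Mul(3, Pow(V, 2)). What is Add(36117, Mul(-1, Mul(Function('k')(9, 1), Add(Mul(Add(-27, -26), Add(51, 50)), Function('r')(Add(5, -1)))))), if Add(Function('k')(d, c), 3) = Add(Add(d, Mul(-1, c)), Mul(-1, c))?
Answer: 57337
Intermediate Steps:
Function('k')(d, c) = Add(-3, d, Mul(-2, c)) (Function('k')(d, c) = Add(-3, Add(Add(d, Mul(-1, c)), Mul(-1, c))) = Add(-3, Add(d, Mul(-2, c))) = Add(-3, d, Mul(-2, c)))
Add(36117, Mul(-1, Mul(Function('k')(9, 1), Add(Mul(Add(-27, -26), Add(51, 50)), Function('r')(Add(5, -1)))))) = Add(36117, Mul(-1, Mul(Add(-3, 9, Mul(-2, 1)), Add(Mul(Add(-27, -26), Add(51, 50)), Mul(3, Pow(Add(5, -1), 2)))))) = Add(36117, Mul(-1, Mul(Add(-3, 9, -2), Add(Mul(-53, 101), Mul(3, Pow(4, 2)))))) = Add(36117, Mul(-1, Mul(4, Add(-5353, Mul(3, 16))))) = Add(36117, Mul(-1, Mul(4, Add(-5353, 48)))) = Add(36117, Mul(-1, Mul(4, -5305))) = Add(36117, Mul(-1, -21220)) = Add(36117, 21220) = 57337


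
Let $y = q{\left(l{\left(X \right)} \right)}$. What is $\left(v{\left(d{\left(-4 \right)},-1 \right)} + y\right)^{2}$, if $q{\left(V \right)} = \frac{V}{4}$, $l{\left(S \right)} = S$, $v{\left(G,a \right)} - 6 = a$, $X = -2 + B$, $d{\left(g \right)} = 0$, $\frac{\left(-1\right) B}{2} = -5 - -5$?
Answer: $\frac{81}{4} \approx 20.25$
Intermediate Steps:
$B = 0$ ($B = - 2 \left(-5 - -5\right) = - 2 \left(-5 + 5\right) = \left(-2\right) 0 = 0$)
$X = -2$ ($X = -2 + 0 = -2$)
$v{\left(G,a \right)} = 6 + a$
$q{\left(V \right)} = \frac{V}{4}$ ($q{\left(V \right)} = V \frac{1}{4} = \frac{V}{4}$)
$y = - \frac{1}{2}$ ($y = \frac{1}{4} \left(-2\right) = - \frac{1}{2} \approx -0.5$)
$\left(v{\left(d{\left(-4 \right)},-1 \right)} + y\right)^{2} = \left(\left(6 - 1\right) - \frac{1}{2}\right)^{2} = \left(5 - \frac{1}{2}\right)^{2} = \left(\frac{9}{2}\right)^{2} = \frac{81}{4}$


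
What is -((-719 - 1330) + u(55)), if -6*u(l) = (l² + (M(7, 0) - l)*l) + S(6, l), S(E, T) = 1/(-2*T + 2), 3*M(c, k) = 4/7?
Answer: 9302177/4536 ≈ 2050.7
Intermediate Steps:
M(c, k) = 4/21 (M(c, k) = (4/7)/3 = (4*(⅐))/3 = (⅓)*(4/7) = 4/21)
S(E, T) = 1/(2 - 2*T)
u(l) = -l²/6 + 1/(6*(-2 + 2*l)) - l*(4/21 - l)/6 (u(l) = -((l² + (4/21 - l)*l) - 1/(-2 + 2*l))/6 = -((l² + l*(4/21 - l)) - 1/(-2 + 2*l))/6 = -(l² - 1/(-2 + 2*l) + l*(4/21 - l))/6 = -l²/6 + 1/(6*(-2 + 2*l)) - l*(4/21 - l)/6)
-((-719 - 1330) + u(55)) = -((-719 - 1330) + (21 - 8*55*(-1 + 55))/(252*(-1 + 55))) = -(-2049 + (1/252)*(21 - 8*55*54)/54) = -(-2049 + (1/252)*(1/54)*(21 - 23760)) = -(-2049 + (1/252)*(1/54)*(-23739)) = -(-2049 - 7913/4536) = -1*(-9302177/4536) = 9302177/4536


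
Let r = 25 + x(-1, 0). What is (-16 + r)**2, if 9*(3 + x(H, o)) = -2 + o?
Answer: 2704/81 ≈ 33.383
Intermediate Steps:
x(H, o) = -29/9 + o/9 (x(H, o) = -3 + (-2 + o)/9 = -3 + (-2/9 + o/9) = -29/9 + o/9)
r = 196/9 (r = 25 + (-29/9 + (1/9)*0) = 25 + (-29/9 + 0) = 25 - 29/9 = 196/9 ≈ 21.778)
(-16 + r)**2 = (-16 + 196/9)**2 = (52/9)**2 = 2704/81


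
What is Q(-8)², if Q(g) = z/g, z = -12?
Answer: 9/4 ≈ 2.2500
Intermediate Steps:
Q(g) = -12/g
Q(-8)² = (-12/(-8))² = (-12*(-⅛))² = (3/2)² = 9/4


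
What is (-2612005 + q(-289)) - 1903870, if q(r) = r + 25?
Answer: -4516139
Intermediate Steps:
q(r) = 25 + r
(-2612005 + q(-289)) - 1903870 = (-2612005 + (25 - 289)) - 1903870 = (-2612005 - 264) - 1903870 = -2612269 - 1903870 = -4516139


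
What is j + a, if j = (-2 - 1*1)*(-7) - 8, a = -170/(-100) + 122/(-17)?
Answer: 1279/170 ≈ 7.5235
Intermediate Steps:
a = -931/170 (a = -170*(-1/100) + 122*(-1/17) = 17/10 - 122/17 = -931/170 ≈ -5.4765)
j = 13 (j = (-2 - 1)*(-7) - 8 = -3*(-7) - 8 = 21 - 8 = 13)
j + a = 13 - 931/170 = 1279/170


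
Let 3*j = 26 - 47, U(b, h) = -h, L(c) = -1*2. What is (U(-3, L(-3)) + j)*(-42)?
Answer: 210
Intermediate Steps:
L(c) = -2
j = -7 (j = (26 - 47)/3 = (⅓)*(-21) = -7)
(U(-3, L(-3)) + j)*(-42) = (-1*(-2) - 7)*(-42) = (2 - 7)*(-42) = -5*(-42) = 210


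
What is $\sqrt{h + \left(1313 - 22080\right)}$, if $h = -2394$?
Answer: $i \sqrt{23161} \approx 152.19 i$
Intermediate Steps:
$\sqrt{h + \left(1313 - 22080\right)} = \sqrt{-2394 + \left(1313 - 22080\right)} = \sqrt{-2394 - 20767} = \sqrt{-23161} = i \sqrt{23161}$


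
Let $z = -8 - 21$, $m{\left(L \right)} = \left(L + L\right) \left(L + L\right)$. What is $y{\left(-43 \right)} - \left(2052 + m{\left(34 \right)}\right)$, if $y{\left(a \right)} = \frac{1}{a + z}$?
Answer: $- \frac{480673}{72} \approx -6676.0$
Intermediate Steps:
$m{\left(L \right)} = 4 L^{2}$ ($m{\left(L \right)} = 2 L 2 L = 4 L^{2}$)
$z = -29$
$y{\left(a \right)} = \frac{1}{-29 + a}$ ($y{\left(a \right)} = \frac{1}{a - 29} = \frac{1}{-29 + a}$)
$y{\left(-43 \right)} - \left(2052 + m{\left(34 \right)}\right) = \frac{1}{-29 - 43} - \left(2052 + 4624\right) = \frac{1}{-72} - \left(2052 + 4624\right) = - \frac{1}{72} - 6676 = - \frac{480673}{72}$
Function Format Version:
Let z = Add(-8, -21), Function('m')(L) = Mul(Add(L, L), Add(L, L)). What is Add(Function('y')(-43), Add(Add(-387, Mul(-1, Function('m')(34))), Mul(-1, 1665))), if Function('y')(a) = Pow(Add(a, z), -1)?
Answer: Rational(-480673, 72) ≈ -6676.0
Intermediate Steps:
Function('m')(L) = Mul(4, Pow(L, 2)) (Function('m')(L) = Mul(Mul(2, L), Mul(2, L)) = Mul(4, Pow(L, 2)))
z = -29
Function('y')(a) = Pow(Add(-29, a), -1) (Function('y')(a) = Pow(Add(a, -29), -1) = Pow(Add(-29, a), -1))
Add(Function('y')(-43), Add(Add(-387, Mul(-1, Function('m')(34))), Mul(-1, 1665))) = Add(Pow(Add(-29, -43), -1), Add(Add(-387, Mul(-1, Mul(4, Pow(34, 2)))), Mul(-1, 1665))) = Add(Pow(-72, -1), Add(Add(-387, Mul(-1, Mul(4, 1156))), -1665)) = Add(Rational(-1, 72), Add(Add(-387, Mul(-1, 4624)), -1665)) = Add(Rational(-1, 72), Add(Add(-387, -4624), -1665)) = Add(Rational(-1, 72), Add(-5011, -1665)) = Add(Rational(-1, 72), -6676) = Rational(-480673, 72)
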